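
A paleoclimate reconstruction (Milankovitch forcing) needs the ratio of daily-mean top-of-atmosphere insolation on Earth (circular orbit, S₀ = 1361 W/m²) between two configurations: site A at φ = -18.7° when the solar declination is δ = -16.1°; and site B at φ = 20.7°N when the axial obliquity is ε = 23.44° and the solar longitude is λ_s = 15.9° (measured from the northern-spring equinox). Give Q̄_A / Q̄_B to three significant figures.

Q̄_A / Q̄_B ≈ 1.06

— Configuration A (φ=-18.7°):
cos H₀ = −tan(-18.7°) tan(-16.100°) = -0.0977, H₀ = 1.6687 rad.
Bracket: H₀ sin φ sin δ + cos φ cos δ sin H₀ = 1.6687×-0.32061×-0.27731 + 0.94721×0.96078×0.99522 = 0.148361 + 0.905710 = 1.054071.
Q̄ = (S₀/π) × [bracket] = (1361/π) × 1.054071 = 456.64 W/m².
— Configuration B (φ=+20.7°):
Solar declination: sin δ = sin ε · sin λ_s = sin 23.44° × sin 15.9° = 0.10898, so δ = +6.256°.
cos H₀ = −tan(+20.7°) tan(+6.256°) = -0.0414, H₀ = 1.6122 rad.
Bracket: H₀ sin φ sin δ + cos φ cos δ sin H₀ = 1.6122×0.35347×0.10898 + 0.93544×0.99404×0.99914 = 0.062104 + 0.929065 = 0.991169.
Q̄ = (S₀/π) × [bracket] = (1361/π) × 0.991169 = 429.39 W/m².
Ratio Q̄_A / Q̄_B = 456.64 / 429.39 = 1.063.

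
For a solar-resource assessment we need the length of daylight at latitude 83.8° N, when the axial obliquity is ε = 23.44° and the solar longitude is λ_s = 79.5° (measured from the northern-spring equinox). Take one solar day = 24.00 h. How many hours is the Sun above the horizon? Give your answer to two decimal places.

24.00 h

Solar declination: sin δ = sin ε · sin λ_s = sin 23.44° × sin 79.5° = 0.39113, so δ = +23.025°.
Sunrise equation: cos H₀ = −tan φ · tan δ = -3.9120 ≤ −1, so the Sun never sets (polar day) and H₀ = π.
Daylight = 2H₀/(2π) × 24.00 h = (3.1416/π) × 24.00 = 24.00 h.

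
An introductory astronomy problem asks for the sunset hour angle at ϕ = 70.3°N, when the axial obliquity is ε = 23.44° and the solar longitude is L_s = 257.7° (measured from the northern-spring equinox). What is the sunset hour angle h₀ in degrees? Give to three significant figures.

h₀ = 0.00°

Solar declination: sin δ = sin ε · sin L_s = sin 23.44° × sin 257.7° = -0.38866, so δ = -22.871°.
cos h₀ = −tan ϕ · tan δ = 1.1781 ≥ 1, so the Sun never rises (polar night) and h₀ = 0.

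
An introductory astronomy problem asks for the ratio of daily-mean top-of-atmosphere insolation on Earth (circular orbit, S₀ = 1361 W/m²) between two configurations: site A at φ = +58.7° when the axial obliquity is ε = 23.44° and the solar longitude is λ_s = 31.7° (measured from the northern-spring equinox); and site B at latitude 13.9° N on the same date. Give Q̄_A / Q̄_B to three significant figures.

Q̄_A / Q̄_B ≈ 0.797

— Configuration A (φ=+58.7°):
Solar declination: sin δ = sin ε · sin λ_s = sin 23.44° × sin 31.7° = 0.20903, so δ = +12.065°.
cos H₀ = −tan(+58.7°) tan(+12.065°) = -0.3516, H₀ = 1.9300 rad.
Bracket: H₀ sin φ sin δ + cos φ cos δ sin H₀ = 1.9300×0.85446×0.20903 + 0.51952×0.97791×0.93617 = 0.344713 + 0.475615 = 0.820328.
Q̄ = (S₀/π) × [bracket] = (1361/π) × 0.820328 = 355.38 W/m².
— Configuration B (φ=+13.9°):
cos H₀ = −tan(+13.9°) tan(+12.065°) = -0.0529, H₀ = 1.6237 rad.
Bracket: H₀ sin φ sin δ + cos φ cos δ sin H₀ = 1.6237×0.24023×0.20903 + 0.97072×0.97791×0.99860 = 0.081535 + 0.947948 = 1.029483.
Q̄ = (S₀/π) × [bracket] = (1361/π) × 1.029483 = 445.99 W/m².
Ratio Q̄_A / Q̄_B = 355.38 / 445.99 = 0.7968.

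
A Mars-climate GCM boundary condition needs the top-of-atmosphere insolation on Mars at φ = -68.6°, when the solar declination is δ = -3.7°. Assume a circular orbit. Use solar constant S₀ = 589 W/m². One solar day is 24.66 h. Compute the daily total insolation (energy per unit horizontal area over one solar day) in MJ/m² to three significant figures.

7.71 MJ/m²

cos H₀ = −tan(-68.6°) tan(-3.700°) = -0.1650, H₀ = 1.7366 rad.
Bracket: H₀ sin φ sin δ + cos φ cos δ sin H₀ = 1.7366×-0.93106×-0.06453 + 0.36488×0.99792×0.98629 = 0.104337 + 0.359129 = 0.463466.
Q̄ = (S₀/π) × [bracket] = (589/π) × 0.463466 = 86.893 W/m².
Daily total = Q̄ × 24.66 h × 3600 s/h = 86.893 × 24.66 × 3600 / 10⁶ = 7.714 MJ/m².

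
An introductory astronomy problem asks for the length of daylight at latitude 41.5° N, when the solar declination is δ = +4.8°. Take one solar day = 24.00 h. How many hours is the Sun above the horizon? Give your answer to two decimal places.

cos h₀ = −tan ϕ · tan δ = −tan(+41.5°) × tan(+4.800°) = -0.0743, so h₀ = 1.6452 rad = 94.26°.
Daylight = 2h₀/(2π) × 24.00 h = (1.6452/π) × 24.00 = 12.57 h.

12.57 h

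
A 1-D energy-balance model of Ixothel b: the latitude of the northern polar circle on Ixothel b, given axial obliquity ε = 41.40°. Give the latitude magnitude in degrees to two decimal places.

The polar circle is the lowest latitude that experiences at least one full rotation of continuous daylight at the northern-summer solstice; it lies at |φ| = 90° − ε = 90° − 41.40° = 48.60°.

48.60°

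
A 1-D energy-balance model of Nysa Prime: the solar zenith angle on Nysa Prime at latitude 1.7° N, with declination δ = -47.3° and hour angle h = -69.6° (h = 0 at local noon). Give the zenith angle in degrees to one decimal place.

θ_z = 77.6°

cos θ_z = sin ϕ sin δ + cos ϕ cos δ cos h = -0.021802 + 0.236283 = 0.214481.
θ_z = arccos(0.214481) = 77.6°.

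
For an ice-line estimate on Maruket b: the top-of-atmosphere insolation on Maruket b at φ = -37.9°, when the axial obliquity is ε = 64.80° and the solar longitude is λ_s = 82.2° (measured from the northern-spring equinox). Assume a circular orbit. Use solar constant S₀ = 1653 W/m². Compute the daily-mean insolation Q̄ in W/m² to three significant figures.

Solar declination: sin δ = sin ε · sin λ_s = sin 64.80° × sin 82.2° = 0.89646, so δ = +63.696°.
cos H₀ = −tan(-37.9°) tan(+63.696°) = 1.5749 ≥ 1 ⇒ polar night, H₀ = 0 and Q̄ = 0.

Q̄ ≈ 0.00 W/m²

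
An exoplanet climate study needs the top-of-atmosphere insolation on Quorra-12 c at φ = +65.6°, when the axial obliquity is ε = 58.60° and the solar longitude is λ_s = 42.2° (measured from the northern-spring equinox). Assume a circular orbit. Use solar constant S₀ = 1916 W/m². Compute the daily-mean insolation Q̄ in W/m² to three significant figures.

Q̄ ≈ 1.00e+03 W/m²

Solar declination: sin δ = sin ε · sin λ_s = sin 58.60° × sin 42.2° = 0.57335, so δ = +34.984°.
cos H₀ = −tan(+65.6°) tan(+34.984°) = -1.5427 ≤ −1 ⇒ polar day, H₀ = π.
Bracket: H₀ sin φ sin δ + cos φ cos δ sin H₀ = 3.1416×0.91068×0.57335 + 0.41310×0.81931×0.00000 = 1.640350 + 0.000000 = 1.640350.
Q̄ = (S₀/π) × [bracket] = (1916/π) × 1.640350 = 1000 W/m².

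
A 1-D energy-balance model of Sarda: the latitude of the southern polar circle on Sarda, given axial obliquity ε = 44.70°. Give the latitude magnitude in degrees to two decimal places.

The polar circle is the lowest latitude that experiences at least one full rotation of continuous darkness at the northern-summer solstice; it lies at |φ| = 90° − ε = 90° − 44.70° = 45.30°.

45.30°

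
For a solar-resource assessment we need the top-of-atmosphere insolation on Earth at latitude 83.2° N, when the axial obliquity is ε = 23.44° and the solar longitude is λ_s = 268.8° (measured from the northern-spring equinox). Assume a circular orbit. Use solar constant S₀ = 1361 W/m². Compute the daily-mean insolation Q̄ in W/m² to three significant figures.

Q̄ ≈ 0.00 W/m²

Solar declination: sin δ = sin ε · sin λ_s = sin 23.44° × sin 268.8° = -0.39770, so δ = -23.435°.
cos H₀ = −tan(+83.2°) tan(-23.435°) = 3.6351 ≥ 1 ⇒ polar night, H₀ = 0 and Q̄ = 0.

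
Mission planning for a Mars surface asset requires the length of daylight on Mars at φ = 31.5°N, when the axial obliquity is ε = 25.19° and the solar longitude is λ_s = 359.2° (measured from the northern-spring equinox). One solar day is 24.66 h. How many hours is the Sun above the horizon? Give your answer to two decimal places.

12.30 h

Solar declination: sin δ = sin ε · sin λ_s = sin 25.19° × sin 359.2° = -0.00594, so δ = -0.340°.
cos H₀ = −tan φ · tan δ = −tan(+31.5°) × tan(-0.340°) = 0.0036, so H₀ = 1.5672 rad = 89.79°.
Daylight = 2H₀/(2π) × 24.66 h = (1.5672/π) × 24.66 = 12.30 h.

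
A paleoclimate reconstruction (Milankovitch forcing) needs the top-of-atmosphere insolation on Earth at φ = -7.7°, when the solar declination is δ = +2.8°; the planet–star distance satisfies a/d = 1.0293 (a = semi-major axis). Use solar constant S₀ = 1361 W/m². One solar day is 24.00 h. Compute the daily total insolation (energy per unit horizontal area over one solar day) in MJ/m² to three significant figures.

38.8 MJ/m²

cos H₀ = −tan(-7.7°) tan(+2.800°) = 0.0066, H₀ = 1.5642 rad.
Bracket: H₀ sin φ sin δ + cos φ cos δ sin H₀ = 1.5642×-0.13399×0.04885 + 0.99098×0.99881×0.99998 = -0.010238 + 0.989781 = 0.979543.
Inverse-square distance factor (a/d)² = 1.0293² = 1.059458.
Q̄ = (S₀/π) × 1.059458 × [bracket] = (1361/π) × 1.059458 × 0.979543 = 449.59 W/m².
Daily total = Q̄ × 24.00 h × 3600 s/h = 449.59 × 24.00 × 3600 / 10⁶ = 38.84 MJ/m².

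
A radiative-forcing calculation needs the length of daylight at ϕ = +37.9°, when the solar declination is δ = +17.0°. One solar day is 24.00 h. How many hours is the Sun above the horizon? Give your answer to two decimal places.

13.84 h

cos h₀ = −tan ϕ · tan δ = −tan(+37.9°) × tan(+17.000°) = -0.2380, so h₀ = 1.8111 rad = 103.77°.
Daylight = 2h₀/(2π) × 24.00 h = (1.8111/π) × 24.00 = 13.84 h.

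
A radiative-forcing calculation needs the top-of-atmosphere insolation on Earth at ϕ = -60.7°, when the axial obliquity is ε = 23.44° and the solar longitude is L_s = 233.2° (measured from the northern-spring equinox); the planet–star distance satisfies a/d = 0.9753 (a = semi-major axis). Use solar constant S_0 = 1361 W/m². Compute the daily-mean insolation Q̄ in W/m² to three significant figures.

Q̄ ≈ 406 W/m²

Solar declination: sin δ = sin ε · sin L_s = sin 23.44° × sin 233.2° = -0.31852, so δ = -18.574°.
cos h₀ = −tan(-60.7°) tan(-18.574°) = -0.5988, h₀ = 2.2128 rad.
Bracket: h₀ sin ϕ sin δ + cos ϕ cos δ sin h₀ = 2.2128×-0.87207×-0.31852 + 0.48938×0.94792×0.80091 = 0.614653 + 0.371537 = 0.986190.
Inverse-square distance factor (a/d)² = 0.9753² = 0.951210.
Q̄ = (S_0/π) × 0.951210 × [bracket] = (1361/π) × 0.951210 × 0.986190 = 406.4 W/m².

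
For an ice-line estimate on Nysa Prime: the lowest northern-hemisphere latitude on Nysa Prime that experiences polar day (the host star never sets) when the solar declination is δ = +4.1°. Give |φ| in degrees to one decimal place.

|φ| = 85.9°

Polar day requires cos H₀ = −tan φ tan δ ≤ −1, i.e. tan φ tan δ ≥ 1.
The boundary is |tan φ| · |tan δ| = 1, so |φ| = 90° − |δ| = 90° − 4.1° = 85.9° in the northern hemisphere.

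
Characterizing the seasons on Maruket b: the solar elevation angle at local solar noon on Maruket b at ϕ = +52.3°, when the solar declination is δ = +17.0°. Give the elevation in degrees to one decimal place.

54.7°

At local noon the hour angle is zero, so the zenith angle equals |ϕ − δ| = |+52.3° − (+17.000°)| = 35.300°.
Elevation = 90° − 35.300° = 54.7°.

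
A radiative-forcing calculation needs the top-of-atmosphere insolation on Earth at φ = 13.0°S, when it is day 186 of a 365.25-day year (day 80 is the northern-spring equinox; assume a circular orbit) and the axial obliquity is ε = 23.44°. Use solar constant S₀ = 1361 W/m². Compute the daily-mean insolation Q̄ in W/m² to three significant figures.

Solar longitude: λ_s = 360° × (186 − 80)/365.25 = 104.476°.
sin δ = sin 23.44° × sin 104.476° = 0.38516, so δ = +22.654°.
cos H₀ = −tan(-13.0°) tan(+22.654°) = 0.0964, H₀ = 1.4743 rad.
Bracket: H₀ sin φ sin δ + cos φ cos δ sin H₀ = 1.4743×-0.22495×0.38516 + 0.97437×0.92285×0.99535 = -0.127736 + 0.895016 = 0.767280.
Q̄ = (S₀/π) × [bracket] = (1361/π) × 0.767280 = 332.4 W/m².

Q̄ ≈ 332 W/m²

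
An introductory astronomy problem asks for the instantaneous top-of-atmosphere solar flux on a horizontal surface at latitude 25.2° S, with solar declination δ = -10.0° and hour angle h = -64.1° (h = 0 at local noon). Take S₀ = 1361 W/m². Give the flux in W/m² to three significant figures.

cos θ_z = sin φ sin δ + cos φ cos δ cos h = 0.073936 + 0.389226 = 0.463162.
Flux = S₀ · cos θ_z = 1361 × 0.463162 = 630.4 W/m².

630 W/m²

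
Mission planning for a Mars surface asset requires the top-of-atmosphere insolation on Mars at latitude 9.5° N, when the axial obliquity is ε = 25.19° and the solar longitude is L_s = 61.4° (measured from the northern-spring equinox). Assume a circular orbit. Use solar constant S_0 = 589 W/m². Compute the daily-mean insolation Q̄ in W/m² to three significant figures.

Solar declination: sin δ = sin ε · sin L_s = sin 25.19° × sin 61.4° = 0.37369, so δ = +21.943°.
cos h₀ = −tan(+9.5°) tan(+21.943°) = -0.0674, h₀ = 1.6383 rad.
Bracket: h₀ sin ϕ sin δ + cos ϕ cos δ sin h₀ = 1.6383×0.16505×0.37369 + 0.98629×0.92755×0.99772 = 0.101046 + 0.912747 = 1.013793.
Q̄ = (S_0/π) × [bracket] = (589/π) × 1.013793 = 190.1 W/m².

Q̄ ≈ 190 W/m²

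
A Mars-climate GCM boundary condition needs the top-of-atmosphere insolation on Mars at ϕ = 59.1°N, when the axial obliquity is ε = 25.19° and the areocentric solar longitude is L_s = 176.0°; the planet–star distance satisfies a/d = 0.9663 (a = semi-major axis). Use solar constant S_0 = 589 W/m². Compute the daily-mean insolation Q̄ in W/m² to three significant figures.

Q̄ ≈ 97.0 W/m²

sin δ = sin 25.19° × sin 176.0° = 0.02969, so δ = +1.701°.
cos h₀ = −tan(+59.1°) tan(+1.701°) = -0.0496, h₀ = 1.6204 rad.
Bracket: h₀ sin ϕ sin δ + cos ϕ cos δ sin h₀ = 1.6204×0.85806×0.02969 + 0.51354×0.99956×0.99877 = 0.041281 + 0.512683 = 0.553964.
Inverse-square distance factor (a/d)² = 0.9663² = 0.933736.
Q̄ = (S_0/π) × 0.933736 × [bracket] = (589/π) × 0.933736 × 0.553964 = 96.98 W/m².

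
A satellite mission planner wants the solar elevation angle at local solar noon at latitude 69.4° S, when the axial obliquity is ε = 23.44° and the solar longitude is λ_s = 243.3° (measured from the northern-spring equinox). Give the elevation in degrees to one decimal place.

41.4°

Solar declination: sin δ = sin ε · sin λ_s = sin 23.44° × sin 243.3° = -0.35537, so δ = -20.816°.
At local noon the hour angle is zero, so the zenith angle equals |φ − δ| = |-69.4° − (-20.816°)| = 48.584°.
Elevation = 90° − 48.584° = 41.4°.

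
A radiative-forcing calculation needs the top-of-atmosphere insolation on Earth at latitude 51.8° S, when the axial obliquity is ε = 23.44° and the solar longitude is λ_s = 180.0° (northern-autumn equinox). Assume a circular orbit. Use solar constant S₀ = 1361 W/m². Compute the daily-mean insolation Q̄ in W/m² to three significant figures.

Q̄ ≈ 268 W/m²

Solar declination: sin δ = sin ε · sin λ_s = sin 23.44° × sin 180.0° = 0.00000, so δ = +0.000°.
cos H₀ = −tan(-51.8°) tan(+0.000°) = 0.0000, H₀ = 1.5708 rad.
Bracket: H₀ sin φ sin δ + cos φ cos δ sin H₀ = 1.5708×-0.78586×0.00000 + 0.61841×1.00000×1.00000 = -0.000000 + 0.618410 = 0.618410.
Q̄ = (S₀/π) × [bracket] = (1361/π) × 0.618410 = 267.9 W/m².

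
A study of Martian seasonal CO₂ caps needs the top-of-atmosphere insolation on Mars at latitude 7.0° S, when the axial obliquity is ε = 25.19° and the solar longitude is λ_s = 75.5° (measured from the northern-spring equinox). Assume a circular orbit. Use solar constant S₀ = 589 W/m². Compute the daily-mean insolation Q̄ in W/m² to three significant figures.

Solar declination: sin δ = sin ε · sin λ_s = sin 25.19° × sin 75.5° = 0.41206, so δ = +24.335°.
cos H₀ = −tan(-7.0°) tan(+24.335°) = 0.0555, H₀ = 1.5152 rad.
Bracket: H₀ sin φ sin δ + cos φ cos δ sin H₀ = 1.5152×-0.12187×0.41206 + 0.99255×0.91115×0.99846 = -0.076090 + 0.902969 = 0.826879.
Q̄ = (S₀/π) × [bracket] = (589/π) × 0.826879 = 155.0 W/m².

Q̄ ≈ 155 W/m²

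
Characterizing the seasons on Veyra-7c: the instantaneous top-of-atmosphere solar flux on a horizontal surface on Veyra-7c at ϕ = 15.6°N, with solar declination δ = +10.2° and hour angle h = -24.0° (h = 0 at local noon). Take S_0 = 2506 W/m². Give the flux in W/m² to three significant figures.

2.29e+03 W/m²

cos θ_z = sin ϕ sin δ + cos ϕ cos δ cos h = 0.047622 + 0.865987 = 0.913609.
Flux = S_0 · cos θ_z = 2506 × 0.913609 = 2290 W/m².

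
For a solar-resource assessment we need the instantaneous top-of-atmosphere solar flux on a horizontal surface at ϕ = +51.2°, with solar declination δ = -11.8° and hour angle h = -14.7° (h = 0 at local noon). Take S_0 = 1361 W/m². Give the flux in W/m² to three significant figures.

cos θ_z = sin ϕ sin δ + cos ϕ cos δ cos h = -0.159372 + 0.593285 = 0.433913.
Flux = S_0 · cos θ_z = 1361 × 0.433913 = 590.6 W/m².

591 W/m²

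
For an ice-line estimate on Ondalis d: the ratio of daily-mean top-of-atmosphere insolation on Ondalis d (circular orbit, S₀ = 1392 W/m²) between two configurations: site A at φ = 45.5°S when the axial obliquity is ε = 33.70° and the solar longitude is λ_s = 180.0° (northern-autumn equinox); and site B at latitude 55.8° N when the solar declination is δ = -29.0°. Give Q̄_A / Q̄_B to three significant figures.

Q̄_A / Q̄_B ≈ 18.9

— Configuration A (φ=-45.5°):
Solar declination: sin δ = sin ε · sin λ_s = sin 33.70° × sin 180.0° = 0.00000, so δ = +0.000°.
cos H₀ = −tan(-45.5°) tan(+0.000°) = 0.0000, H₀ = 1.5708 rad.
Bracket: H₀ sin φ sin δ + cos φ cos δ sin H₀ = 1.5708×-0.71325×0.00000 + 0.70091×1.00000×1.00000 = -0.000000 + 0.700910 = 0.700910.
Q̄ = (S₀/π) × [bracket] = (1392/π) × 0.700910 = 310.56 W/m².
— Configuration B (φ=+55.8°):
cos H₀ = −tan(+55.8°) tan(-29.000°) = 0.8156, H₀ = 0.6170 rad.
Bracket: H₀ sin φ sin δ + cos φ cos δ sin H₀ = 0.6170×0.82708×-0.48481 + 0.56208×0.87462×0.57856 = -0.247403 + 0.284424 = 0.037021.
Q̄ = (S₀/π) × [bracket] = (1392/π) × 0.037021 = 16.404 W/m².
Ratio Q̄_A / Q̄_B = 310.56 / 16.404 = 18.93.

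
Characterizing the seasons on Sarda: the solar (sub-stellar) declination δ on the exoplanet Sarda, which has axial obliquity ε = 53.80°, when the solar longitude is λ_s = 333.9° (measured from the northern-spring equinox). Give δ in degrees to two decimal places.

sin δ = sin ε · sin λ_s = sin 53.80° × sin 333.9° = -0.355013.
δ = arcsin(-0.355013) = -20.79°.

δ = -20.79°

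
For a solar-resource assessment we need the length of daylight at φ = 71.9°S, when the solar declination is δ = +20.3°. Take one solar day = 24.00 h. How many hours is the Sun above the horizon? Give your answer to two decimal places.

0.00 h

cos H₀ = −tan φ · tan δ = 1.1317 ≥ 1, so the Sun never rises (polar night) and H₀ = 0.
Daylight = 2H₀/(2π) × 24.00 h = (0.0000/π) × 24.00 = 0.00 h.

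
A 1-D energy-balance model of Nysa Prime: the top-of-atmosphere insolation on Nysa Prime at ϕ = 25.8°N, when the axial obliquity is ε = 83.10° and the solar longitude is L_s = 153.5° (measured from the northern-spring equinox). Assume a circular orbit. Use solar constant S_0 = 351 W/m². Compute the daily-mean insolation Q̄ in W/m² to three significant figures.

Solar declination: sin δ = sin ε · sin L_s = sin 83.10° × sin 153.5° = 0.44297, so δ = +26.293°.
cos h₀ = −tan(+25.8°) tan(+26.293°) = -0.2389, h₀ = 1.8120 rad.
Bracket: h₀ sin ϕ sin δ + cos ϕ cos δ sin h₀ = 1.8120×0.43523×0.44297 + 0.90032×0.89654×0.97106 = 0.349342 + 0.783813 = 1.133155.
Q̄ = (S_0/π) × [bracket] = (351/π) × 1.133155 = 126.6 W/m².

Q̄ ≈ 127 W/m²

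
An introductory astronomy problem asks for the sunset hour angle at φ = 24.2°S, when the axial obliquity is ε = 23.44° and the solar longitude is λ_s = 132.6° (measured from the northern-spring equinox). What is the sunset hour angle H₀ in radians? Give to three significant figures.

Solar declination: sin δ = sin ε · sin λ_s = sin 23.44° × sin 132.6° = 0.29281, so δ = +17.026°.
cos H₀ = −tan φ · tan δ = −tan(-24.2°) × tan(+17.026°) = 0.1376, so H₀ = 1.4327 rad = 82.09°.

H₀ = 1.43 rad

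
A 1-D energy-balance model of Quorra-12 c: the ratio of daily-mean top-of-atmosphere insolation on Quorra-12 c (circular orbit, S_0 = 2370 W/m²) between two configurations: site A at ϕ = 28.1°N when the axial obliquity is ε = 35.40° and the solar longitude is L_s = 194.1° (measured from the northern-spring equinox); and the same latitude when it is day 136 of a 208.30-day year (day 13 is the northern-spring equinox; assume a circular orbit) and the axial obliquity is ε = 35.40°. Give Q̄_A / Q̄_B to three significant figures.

— Configuration A (ϕ=+28.1°):
Solar declination: sin δ = sin ε · sin L_s = sin 35.40° × sin 194.1° = -0.14112, so δ = -8.113°.
cos h₀ = −tan(+28.1°) tan(-8.113°) = 0.0761, h₀ = 1.4946 rad.
Bracket: h₀ sin ϕ sin δ + cos ϕ cos δ sin h₀ = 1.4946×0.47101×-0.14112 + 0.88213×0.98999×0.99710 = -0.099344 + 0.870767 = 0.771423.
Q̄ = (S_0/π) × [bracket] = (2370/π) × 0.771423 = 581.96 W/m².
— Configuration B (ϕ=+28.1°):
Solar longitude: L_s = 360° × (136 − 13)/208.30 = 212.578°.
sin δ = sin 35.40° × sin 212.578° = -0.31191, so δ = -18.175°.
cos h₀ = −tan(+28.1°) tan(-18.175°) = 0.1753, h₀ = 1.3946 rad.
Bracket: h₀ sin ϕ sin δ + cos ϕ cos δ sin h₀ = 1.3946×0.47101×-0.31191 + 0.88213×0.95011×0.98452 = -0.204884 + 0.825146 = 0.620262.
Q̄ = (S_0/π) × [bracket] = (2370/π) × 0.620262 = 467.92 W/m².
Ratio Q̄_A / Q̄_B = 581.96 / 467.92 = 1.244.

Q̄_A / Q̄_B ≈ 1.24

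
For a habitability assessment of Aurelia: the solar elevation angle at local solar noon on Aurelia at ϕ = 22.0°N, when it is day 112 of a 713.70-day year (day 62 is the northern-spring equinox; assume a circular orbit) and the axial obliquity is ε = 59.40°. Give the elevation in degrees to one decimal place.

89.5°

Solar longitude: L_s = 360° × (112 − 62)/713.70 = 25.221°.
sin δ = sin 59.40° × sin 25.221° = 0.36677, so δ = +21.516°.
At local noon the hour angle is zero, so the zenith angle equals |ϕ − δ| = |+22.0° − (+21.516°)| = 0.484°.
Elevation = 90° − 0.484° = 89.5°.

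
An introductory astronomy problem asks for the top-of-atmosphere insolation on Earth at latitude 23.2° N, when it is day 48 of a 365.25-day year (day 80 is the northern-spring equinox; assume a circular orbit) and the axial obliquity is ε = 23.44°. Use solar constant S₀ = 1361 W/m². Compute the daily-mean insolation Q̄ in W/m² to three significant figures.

Q̄ ≈ 335 W/m²

Solar longitude: λ_s = 360° × (48 − 80)/365.25 = -31.540°, i.e. -31.540° + 360° = 328.460°.
sin δ = sin 23.44° × sin 328.460° = -0.20808, so δ = -12.010°.
cos H₀ = −tan(+23.2°) tan(-12.010°) = 0.0912, H₀ = 1.4795 rad.
Bracket: H₀ sin φ sin δ + cos φ cos δ sin H₀ = 1.4795×0.39394×-0.20808 + 0.91914×0.97811×0.99583 = -0.121276 + 0.895271 = 0.773995.
Q̄ = (S₀/π) × [bracket] = (1361/π) × 0.773995 = 335.3 W/m².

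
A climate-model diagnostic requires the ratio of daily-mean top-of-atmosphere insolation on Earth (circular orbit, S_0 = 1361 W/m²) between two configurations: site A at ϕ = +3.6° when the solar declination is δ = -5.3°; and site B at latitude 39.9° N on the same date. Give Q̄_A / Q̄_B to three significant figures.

Q̄_A / Q̄_B ≈ 1.46

— Configuration A (ϕ=+3.6°):
cos h₀ = −tan(+3.6°) tan(-5.300°) = 0.0058, h₀ = 1.5650 rad.
Bracket: h₀ sin ϕ sin δ + cos ϕ cos δ sin h₀ = 1.5650×0.06279×-0.09237 + 0.99803×0.99572×0.99998 = -0.009077 + 0.993739 = 0.984662.
Q̄ = (S_0/π) × [bracket] = (1361/π) × 0.984662 = 426.58 W/m².
— Configuration B (ϕ=+39.9°):
cos h₀ = −tan(+39.9°) tan(-5.300°) = 0.0776, h₀ = 1.4932 rad.
Bracket: h₀ sin ϕ sin δ + cos ϕ cos δ sin h₀ = 1.4932×0.64145×-0.09237 + 0.76717×0.99572×0.99699 = -0.088473 + 0.761587 = 0.673114.
Q̄ = (S_0/π) × [bracket] = (1361/π) × 0.673114 = 291.61 W/m².
Ratio Q̄_A / Q̄_B = 426.58 / 291.61 = 1.463.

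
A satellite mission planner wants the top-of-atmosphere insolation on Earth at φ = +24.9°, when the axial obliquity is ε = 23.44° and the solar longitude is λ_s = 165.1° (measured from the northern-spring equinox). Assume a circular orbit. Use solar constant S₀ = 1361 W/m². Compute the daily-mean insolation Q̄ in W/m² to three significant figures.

Q̄ ≈ 421 W/m²

Solar declination: sin δ = sin ε · sin λ_s = sin 23.44° × sin 165.1° = 0.10228, so δ = +5.871°.
cos H₀ = −tan(+24.9°) tan(+5.871°) = -0.0477, H₀ = 1.6185 rad.
Bracket: H₀ sin φ sin δ + cos φ cos δ sin H₀ = 1.6185×0.42104×0.10228 + 0.90704×0.99476×0.99886 = 0.069699 + 0.901259 = 0.970958.
Q̄ = (S₀/π) × [bracket] = (1361/π) × 0.970958 = 420.6 W/m².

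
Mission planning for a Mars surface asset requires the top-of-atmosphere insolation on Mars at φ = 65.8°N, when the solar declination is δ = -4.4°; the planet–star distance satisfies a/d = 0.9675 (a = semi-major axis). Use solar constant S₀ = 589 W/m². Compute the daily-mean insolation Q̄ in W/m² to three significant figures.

Q̄ ≈ 53.5 W/m²

cos H₀ = −tan(+65.8°) tan(-4.400°) = 0.1712, H₀ = 1.3987 rad.
Bracket: H₀ sin φ sin δ + cos φ cos δ sin H₀ = 1.3987×0.91212×-0.07672 + 0.40992×0.99705×0.98523 = -0.097878 + 0.402674 = 0.304796.
Inverse-square distance factor (a/d)² = 0.9675² = 0.936056.
Q̄ = (S₀/π) × 0.936056 × [bracket] = (589/π) × 0.936056 × 0.304796 = 53.49 W/m².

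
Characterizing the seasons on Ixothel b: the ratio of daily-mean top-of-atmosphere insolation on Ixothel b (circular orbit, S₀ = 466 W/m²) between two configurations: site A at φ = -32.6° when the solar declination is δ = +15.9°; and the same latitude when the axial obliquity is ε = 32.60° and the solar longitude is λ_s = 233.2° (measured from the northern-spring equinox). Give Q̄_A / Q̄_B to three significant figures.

— Configuration A (φ=-32.6°):
cos H₀ = −tan(-32.6°) tan(+15.900°) = 0.1822, H₀ = 1.3876 rad.
Bracket: H₀ sin φ sin δ + cos φ cos δ sin H₀ = 1.3876×-0.53877×0.27396 + 0.84245×0.96174×0.98327 = -0.204812 + 0.796663 = 0.591851.
Q̄ = (S₀/π) × [bracket] = (466/π) × 0.591851 = 87.791 W/m².
— Configuration B (φ=-32.6°):
Solar declination: sin δ = sin ε · sin λ_s = sin 32.60° × sin 233.2° = -0.43141, so δ = -25.557°.
cos H₀ = −tan(-32.6°) tan(-25.557°) = -0.3058, H₀ = 1.8816 rad.
Bracket: H₀ sin φ sin δ + cos φ cos δ sin H₀ = 1.8816×-0.53877×-0.43141 + 0.84245×0.90216×0.95209 = 0.437342 + 0.723612 = 1.160954.
Q̄ = (S₀/π) × [bracket] = (466/π) × 1.160954 = 172.21 W/m².
Ratio Q̄_A / Q̄_B = 87.791 / 172.21 = 0.5098.

Q̄_A / Q̄_B ≈ 0.510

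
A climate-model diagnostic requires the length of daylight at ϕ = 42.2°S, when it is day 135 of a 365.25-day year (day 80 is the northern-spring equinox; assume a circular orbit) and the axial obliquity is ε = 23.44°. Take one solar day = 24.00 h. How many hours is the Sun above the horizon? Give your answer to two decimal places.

Solar longitude: L_s = 360° × (135 − 80)/365.25 = 54.209°.
sin δ = sin 23.44° × sin 54.209° = 0.32267, so δ = +18.824°.
cos h₀ = −tan ϕ · tan δ = −tan(-42.2°) × tan(+18.824°) = 0.3091, so h₀ = 1.2565 rad = 71.99°.
Daylight = 2h₀/(2π) × 24.00 h = (1.2565/π) × 24.00 = 9.60 h.

9.60 h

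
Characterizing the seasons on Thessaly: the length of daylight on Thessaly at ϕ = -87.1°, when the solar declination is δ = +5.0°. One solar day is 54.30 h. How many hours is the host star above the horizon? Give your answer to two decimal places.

0.00 h

cos h₀ = −tan ϕ · tan δ = 1.7271 ≥ 1, so the host star never rises (polar night) and h₀ = 0.
Daylight = 2h₀/(2π) × 54.30 h = (0.0000/π) × 54.30 = 0.00 h.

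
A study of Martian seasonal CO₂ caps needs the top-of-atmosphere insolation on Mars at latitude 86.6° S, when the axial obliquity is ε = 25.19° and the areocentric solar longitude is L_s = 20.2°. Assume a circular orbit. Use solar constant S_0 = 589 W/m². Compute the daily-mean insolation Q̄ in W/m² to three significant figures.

Q̄ ≈ 0.00 W/m²

sin δ = sin 25.19° × sin 20.2° = 0.14697, so δ = +8.451°.
cos h₀ = −tan(-86.6°) tan(+8.451°) = 2.5009 ≥ 1 ⇒ polar night, h₀ = 0 and Q̄ = 0.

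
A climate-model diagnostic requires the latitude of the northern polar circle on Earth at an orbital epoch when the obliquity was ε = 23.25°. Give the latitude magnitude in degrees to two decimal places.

The polar circle is the lowest latitude that experiences at least one full rotation of continuous daylight at the northern-summer solstice; it lies at |φ| = 90° − ε = 90° − 23.25° = 66.75°.

66.75°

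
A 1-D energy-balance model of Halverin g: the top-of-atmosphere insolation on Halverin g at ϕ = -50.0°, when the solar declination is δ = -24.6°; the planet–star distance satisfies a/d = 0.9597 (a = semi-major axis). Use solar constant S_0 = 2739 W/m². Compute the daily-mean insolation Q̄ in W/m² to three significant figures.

Q̄ ≈ 943 W/m²

cos h₀ = −tan(-50.0°) tan(-24.600°) = -0.5456, h₀ = 2.1479 rad.
Bracket: h₀ sin ϕ sin δ + cos ϕ cos δ sin h₀ = 2.1479×-0.76604×-0.41628 + 0.64279×0.90924×0.83803 = 0.684938 + 0.489787 = 1.174725.
Inverse-square distance factor (a/d)² = 0.9597² = 0.921024.
Q̄ = (S_0/π) × 0.921024 × [bracket] = (2739/π) × 0.921024 × 1.174725 = 943.3 W/m².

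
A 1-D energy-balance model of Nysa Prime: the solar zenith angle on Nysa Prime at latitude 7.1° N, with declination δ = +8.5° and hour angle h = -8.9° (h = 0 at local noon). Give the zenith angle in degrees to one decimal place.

θ_z = 8.9°

cos θ_z = sin φ sin δ + cos φ cos δ cos h = 0.018269 + 0.969615 = 0.987884.
θ_z = arccos(0.987884) = 8.9°.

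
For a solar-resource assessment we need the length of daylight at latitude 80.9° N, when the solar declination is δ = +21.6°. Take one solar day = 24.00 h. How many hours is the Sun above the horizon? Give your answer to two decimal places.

Sunrise equation: cos H₀ = −tan φ · tan δ = -2.4719 ≤ −1, so the Sun never sets (polar day) and H₀ = π.
Daylight = 2H₀/(2π) × 24.00 h = (3.1416/π) × 24.00 = 24.00 h.

24.00 h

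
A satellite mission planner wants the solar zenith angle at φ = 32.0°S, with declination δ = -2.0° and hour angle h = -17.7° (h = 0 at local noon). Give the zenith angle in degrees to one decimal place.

cos θ_z = sin φ sin δ + cos φ cos δ cos h = 0.018494 + 0.807411 = 0.825905.
θ_z = arccos(0.825905) = 34.3°.

θ_z = 34.3°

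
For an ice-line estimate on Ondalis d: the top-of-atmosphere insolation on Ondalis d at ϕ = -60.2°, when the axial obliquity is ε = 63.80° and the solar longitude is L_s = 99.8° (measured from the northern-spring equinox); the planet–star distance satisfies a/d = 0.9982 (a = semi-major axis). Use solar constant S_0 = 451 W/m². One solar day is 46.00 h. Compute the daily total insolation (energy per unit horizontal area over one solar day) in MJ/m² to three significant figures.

Solar declination: sin δ = sin ε · sin L_s = sin 63.80° × sin 99.8° = 0.88417, so δ = +62.149°.
cos h₀ = −tan(-60.2°) tan(+62.149°) = 3.3046 ≥ 1 ⇒ polar night, h₀ = 0 and Q̄ = 0.
Inverse-square distance factor (a/d)² = 0.9982² = 0.996403.
Daily total = Q̄ × 46.00 h × 3600 s/h = 0.00 MJ/m².

0.00 MJ/m²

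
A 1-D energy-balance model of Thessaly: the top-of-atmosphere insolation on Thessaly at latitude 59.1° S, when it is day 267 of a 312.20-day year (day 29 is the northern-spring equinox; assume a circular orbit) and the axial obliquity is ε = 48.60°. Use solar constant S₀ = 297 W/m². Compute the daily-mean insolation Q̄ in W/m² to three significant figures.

Q̄ ≈ 191 W/m²

Solar longitude: λ_s = 360° × (267 − 29)/312.20 = 274.439°.
sin δ = sin 48.60° × sin 274.439° = -0.74786, so δ = -48.405°.
cos H₀ = −tan(-59.1°) tan(-48.405°) = -1.8823 ≤ −1 ⇒ polar day, H₀ = π.
Bracket: H₀ sin φ sin δ + cos φ cos δ sin H₀ = 3.1416×-0.85806×-0.74786 + 0.51354×0.66386×0.00000 = 2.015992 + 0.000000 = 2.015992.
Q̄ = (S₀/π) × [bracket] = (297/π) × 2.015992 = 190.6 W/m².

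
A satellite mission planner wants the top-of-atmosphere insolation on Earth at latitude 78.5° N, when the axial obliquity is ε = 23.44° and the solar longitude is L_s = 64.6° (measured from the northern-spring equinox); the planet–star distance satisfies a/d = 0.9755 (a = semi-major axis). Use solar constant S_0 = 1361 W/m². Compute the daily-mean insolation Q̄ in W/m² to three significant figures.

Q̄ ≈ 456 W/m²

Solar declination: sin δ = sin ε · sin L_s = sin 23.44° × sin 64.6° = 0.35934, so δ = +21.059°.
cos h₀ = −tan(+78.5°) tan(+21.059°) = -1.8926 ≤ −1 ⇒ polar day, h₀ = π.
Bracket: h₀ sin ϕ sin δ + cos ϕ cos δ sin h₀ = 3.1416×0.97992×0.35934 + 0.19937×0.93321×0.00000 = 1.106234 + 0.000000 = 1.106234.
Inverse-square distance factor (a/d)² = 0.9755² = 0.951600.
Q̄ = (S_0/π) × 0.951600 × [bracket] = (1361/π) × 0.951600 × 1.106234 = 456.0 W/m².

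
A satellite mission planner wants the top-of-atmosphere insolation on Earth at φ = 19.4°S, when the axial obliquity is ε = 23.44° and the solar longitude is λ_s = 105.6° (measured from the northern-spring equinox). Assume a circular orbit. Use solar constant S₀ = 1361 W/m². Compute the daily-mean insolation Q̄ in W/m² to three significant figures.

Q̄ ≈ 295 W/m²

Solar declination: sin δ = sin ε · sin λ_s = sin 23.44° × sin 105.6° = 0.38313, so δ = +22.528°.
cos H₀ = −tan(-19.4°) tan(+22.528°) = 0.1461, H₀ = 1.4242 rad.
Bracket: H₀ sin φ sin δ + cos φ cos δ sin H₀ = 1.4242×-0.33216×0.38313 + 0.94322×0.92369×0.98927 = -0.181244 + 0.861894 = 0.680650.
Q̄ = (S₀/π) × [bracket] = (1361/π) × 0.680650 = 294.9 W/m².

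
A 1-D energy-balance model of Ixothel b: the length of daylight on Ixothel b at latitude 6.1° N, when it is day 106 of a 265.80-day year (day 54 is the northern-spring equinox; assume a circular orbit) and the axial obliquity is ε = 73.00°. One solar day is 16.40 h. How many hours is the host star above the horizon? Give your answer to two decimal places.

Solar longitude: λ_s = 360° × (106 − 54)/265.80 = 70.429°.
sin δ = sin 73.00° × sin 70.429° = 0.90106, so δ = +64.297°.
cos H₀ = −tan φ · tan δ = −tan(+6.1°) × tan(+64.297°) = -0.2220, so H₀ = 1.7947 rad = 102.83°.
Daylight = 2H₀/(2π) × 16.40 h = (1.7947/π) × 16.40 = 9.37 h.

9.37 h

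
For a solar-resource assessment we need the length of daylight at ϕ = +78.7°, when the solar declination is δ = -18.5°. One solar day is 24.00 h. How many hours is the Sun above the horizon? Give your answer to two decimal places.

0.00 h

cos h₀ = −tan ϕ · tan δ = 1.6745 ≥ 1, so the Sun never rises (polar night) and h₀ = 0.
Daylight = 2h₀/(2π) × 24.00 h = (0.0000/π) × 24.00 = 0.00 h.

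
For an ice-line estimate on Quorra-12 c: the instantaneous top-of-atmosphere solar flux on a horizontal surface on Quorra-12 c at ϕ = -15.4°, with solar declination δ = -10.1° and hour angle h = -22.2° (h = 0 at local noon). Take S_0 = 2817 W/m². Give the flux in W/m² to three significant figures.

cos θ_z = sin ϕ sin δ + cos ϕ cos δ cos h = 0.046570 + 0.878795 = 0.925365.
Flux = S_0 · cos θ_z = 2817 × 0.925365 = 2607 W/m².

2.61e+03 W/m²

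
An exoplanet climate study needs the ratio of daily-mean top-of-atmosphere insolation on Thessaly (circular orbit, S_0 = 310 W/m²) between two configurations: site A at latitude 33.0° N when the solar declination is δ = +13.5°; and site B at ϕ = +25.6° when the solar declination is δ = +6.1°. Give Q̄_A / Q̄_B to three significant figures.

Q̄_A / Q̄_B ≈ 1.06

— Configuration A (ϕ=+33.0°):
cos h₀ = −tan(+33.0°) tan(+13.500°) = -0.1559, h₀ = 1.7273 rad.
Bracket: h₀ sin ϕ sin δ + cos ϕ cos δ sin h₀ = 1.7273×0.54464×0.23345 + 0.83867×0.97237×0.98777 = 0.219620 + 0.805524 = 1.025144.
Q̄ = (S_0/π) × [bracket] = (310/π) × 1.025144 = 101.16 W/m².
— Configuration B (ϕ=+25.6°):
cos h₀ = −tan(+25.6°) tan(+6.100°) = -0.0512, h₀ = 1.6220 rad.
Bracket: h₀ sin ϕ sin δ + cos ϕ cos δ sin h₀ = 1.6220×0.43209×0.10626 + 0.90183×0.99434×0.99869 = 0.074472 + 0.895551 = 0.970023.
Q̄ = (S_0/π) × [bracket] = (310/π) × 0.970023 = 95.718 W/m².
Ratio Q̄_A / Q̄_B = 101.16 / 95.718 = 1.057.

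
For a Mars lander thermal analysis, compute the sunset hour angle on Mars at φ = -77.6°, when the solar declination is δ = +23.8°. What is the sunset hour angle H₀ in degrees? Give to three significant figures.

H₀ = 0.00°

cos H₀ = −tan φ · tan δ = 2.0060 ≥ 1, so the Sun never rises (polar night) and H₀ = 0.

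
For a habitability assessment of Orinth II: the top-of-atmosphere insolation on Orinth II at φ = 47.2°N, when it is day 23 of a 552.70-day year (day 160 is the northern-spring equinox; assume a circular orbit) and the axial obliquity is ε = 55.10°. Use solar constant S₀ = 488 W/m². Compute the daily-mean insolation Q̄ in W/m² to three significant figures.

Q̄ ≈ 0.00 W/m²

Solar longitude: λ_s = 360° × (23 − 160)/552.70 = -89.235°, i.e. -89.235° + 360° = 270.765°.
sin δ = sin 55.10° × sin 270.765° = -0.82008, so δ = -55.093°.
cos H₀ = −tan(+47.2°) tan(-55.093°) = 1.5476 ≥ 1 ⇒ polar night, H₀ = 0 and Q̄ = 0.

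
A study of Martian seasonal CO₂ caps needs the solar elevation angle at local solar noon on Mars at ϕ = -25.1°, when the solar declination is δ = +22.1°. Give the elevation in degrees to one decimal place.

42.8°

At local noon the hour angle is zero, so the zenith angle equals |ϕ − δ| = |-25.1° − (+22.100°)| = 47.200°.
Elevation = 90° − 47.200° = 42.8°.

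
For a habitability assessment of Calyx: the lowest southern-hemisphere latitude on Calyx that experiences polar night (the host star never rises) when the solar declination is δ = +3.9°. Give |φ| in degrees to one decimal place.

Polar night requires cos H₀ = −tan φ tan δ ≥ 1, i.e. tan φ tan δ ≤ −1.
The boundary is |tan φ| · |tan δ| = 1, so |φ| = 90° − |δ| = 90° − 3.9° = 86.1° in the southern hemisphere.

|φ| = 86.1°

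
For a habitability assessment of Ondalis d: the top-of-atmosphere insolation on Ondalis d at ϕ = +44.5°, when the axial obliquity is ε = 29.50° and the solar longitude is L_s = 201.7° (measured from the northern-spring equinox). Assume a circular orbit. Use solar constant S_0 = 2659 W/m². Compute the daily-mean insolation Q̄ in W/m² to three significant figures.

Q̄ ≈ 434 W/m²

Solar declination: sin δ = sin ε · sin L_s = sin 29.50° × sin 201.7° = -0.18207, so δ = -10.490°.
cos h₀ = −tan(+44.5°) tan(-10.490°) = 0.1820, h₀ = 1.3878 rad.
Bracket: h₀ sin ϕ sin δ + cos ϕ cos δ sin h₀ = 1.3878×0.70091×-0.18207 + 0.71325×0.98329×0.98331 = -0.177104 + 0.689626 = 0.512522.
Q̄ = (S_0/π) × [bracket] = (2659/π) × 0.512522 = 433.8 W/m².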